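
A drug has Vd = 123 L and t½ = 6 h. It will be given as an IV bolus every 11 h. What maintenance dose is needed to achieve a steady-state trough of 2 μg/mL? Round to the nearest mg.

631 mg

τ/t½ = 11/6 ≈ 1.8333, so f = (1/2)^(11/6) ≈ 0.280616.
Cmin,ss = (D/Vd)·f/(1−f), so D = Cmin,ss·Vd·(1−f)/f.
D = 2 × 123 × (1−f)/f ≈ 2 × 123 × 2.56359 ≈ 630.64 mg.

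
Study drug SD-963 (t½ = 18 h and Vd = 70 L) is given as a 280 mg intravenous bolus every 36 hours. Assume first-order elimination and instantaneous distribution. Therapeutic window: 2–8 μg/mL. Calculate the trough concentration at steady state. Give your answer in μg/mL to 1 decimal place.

1.3 μg/mL

τ = 36 h = 2 half-lives, so f = (1/2)^2 = 0.25.
At steady state, R = 1/(1 − 0.25) = 4/3.
Single-dose peak C₀ = D/Vd = 280/70 = 4 μg/mL.
Steady-state peak Cmax,ss = C₀·R = 4 × 4/3 ≈ 5.333 μg/mL.
Steady-state trough Cmin,ss = Cmax,ss·f ≈ 5.333 × 0.25 ≈ 1.333 μg/mL.
Trough 1.3 μg/mL vs MEC 2 μg/mL: subtherapeutic.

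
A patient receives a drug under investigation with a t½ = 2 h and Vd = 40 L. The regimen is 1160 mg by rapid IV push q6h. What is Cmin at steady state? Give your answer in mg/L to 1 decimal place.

The dosing interval is 3 half-lives, so f = 2^(−3) = 0.125.
Accumulation ratio R = 1/(1 − f) = 1/0.875 = 8/7.
Single-dose peak C₀ = D/Vd = 1160/40 = 29 mg/L.
Steady-state peak Cmax,ss = C₀·R = 29 × 8/7 ≈ 33.143 mg/L.
Steady-state trough Cmin,ss = Cmax,ss·f ≈ 33.143 × 0.125 ≈ 4.143 mg/L.

4.1 mg/L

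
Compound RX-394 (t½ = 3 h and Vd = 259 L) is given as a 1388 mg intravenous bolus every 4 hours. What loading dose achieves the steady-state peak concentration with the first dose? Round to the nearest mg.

f = (1/2)^(4/3) ≈ 0.396850; accumulation ratio R = 1/(1−f) ≈ 1.65796.
Loading dose to hit Cmax,ss on first dose: D_load = D_maint·R ≈ 1388 × 1.65796 ≈ 2301.25 mg.

2301 mg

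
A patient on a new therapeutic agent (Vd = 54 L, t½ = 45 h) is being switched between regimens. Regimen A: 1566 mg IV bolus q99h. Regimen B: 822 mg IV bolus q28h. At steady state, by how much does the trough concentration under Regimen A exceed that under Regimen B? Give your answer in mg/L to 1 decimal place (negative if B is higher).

-20.2 mg/L

Regimen A: f = (1/2)^(99/45) ≈ 0.2176; Cmin,ss = (1566/54)·f/(1−f) ≈ 8.065 mg/L.
Regimen B: f = (1/2)^(28/45) ≈ 0.6497; Cmin,ss = (822/54)·f/(1−f) ≈ 28.233 mg/L.
Difference ≈ 8.065 − 28.233 ≈ -20.168 mg/L.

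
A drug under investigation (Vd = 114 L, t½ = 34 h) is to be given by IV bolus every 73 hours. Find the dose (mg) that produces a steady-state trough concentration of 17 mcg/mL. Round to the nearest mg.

6646 mg

τ/t½ = 73/34 ≈ 2.1471, so f = (1/2)^(73/34) ≈ 0.225772.
Cmin,ss = (D/Vd)·f/(1−f), so D = Cmin,ss·Vd·(1−f)/f.
D = 17 × 114 × (1−f)/f ≈ 17 × 114 × 3.42925 ≈ 6645.89 mg.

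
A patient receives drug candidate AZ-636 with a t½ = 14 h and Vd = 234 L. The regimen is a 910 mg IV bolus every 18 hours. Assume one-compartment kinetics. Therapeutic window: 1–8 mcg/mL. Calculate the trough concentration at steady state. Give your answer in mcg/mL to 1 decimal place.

τ/t½ = 18/14 ≈ 1.2857, so fraction remaining f = (1/2)^(18/14) ≈ 0.4102.
Accumulation ratio R = 1/(1 − f) ≈ 1/0.5898 ≈ 1.6955.
Each bolus raises the concentration by D/Vd = 910/234 ≈ 3.889 mcg/mL.
Steady-state peak Cmax,ss = C₀·R ≈ 3.889 × 1.6955 ≈ 6.594 mcg/mL.
Steady-state trough Cmin,ss = Cmax,ss·f ≈ 6.594 × 0.4102 ≈ 2.705 mcg/mL.
Trough 2.7 mcg/mL vs MEC 1 mcg/mL: adequate.

2.7 mcg/mL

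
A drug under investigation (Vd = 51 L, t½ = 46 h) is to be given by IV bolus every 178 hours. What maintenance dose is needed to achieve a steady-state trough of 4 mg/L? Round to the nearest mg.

2778 mg

τ/t½ = 178/46 ≈ 3.8696, so f = (1/2)^(178/46) ≈ 0.068414.
Cmin,ss = (D/Vd)·f/(1−f), so D = Cmin,ss·Vd·(1−f)/f.
D = 4 × 51 × (1−f)/f ≈ 4 × 51 × 13.61689 ≈ 2777.85 mg.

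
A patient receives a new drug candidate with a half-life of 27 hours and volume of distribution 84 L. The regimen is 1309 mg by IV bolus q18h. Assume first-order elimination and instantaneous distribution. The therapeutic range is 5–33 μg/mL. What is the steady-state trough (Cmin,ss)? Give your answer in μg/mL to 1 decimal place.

26.5 μg/mL

τ/t½ = 18/27 ≈ 0.66667, so fraction remaining f = (1/2)^(18/27) ≈ 0.6300.
Single-dose peak C₀ = D/Vd = 1309/84 ≈ 15.583 μg/mL.
Steady-state trough Cmin,ss = C₀·f/(1−f) ≈ 15.583 × 0.6300/0.3700 ≈ 26.533 μg/mL.
Trough 26.5 μg/mL vs MEC 5 μg/mL: adequate.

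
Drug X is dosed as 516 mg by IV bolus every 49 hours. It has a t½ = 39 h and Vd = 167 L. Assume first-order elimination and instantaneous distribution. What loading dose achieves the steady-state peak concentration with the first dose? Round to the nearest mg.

f = (1/2)^(49/39) ≈ 0.418584; accumulation ratio R = 1/(1−f) ≈ 1.71994.
Loading dose to hit Cmax,ss on first dose: D_load = D_maint·R ≈ 516 × 1.71994 ≈ 887.49 mg.

887 mg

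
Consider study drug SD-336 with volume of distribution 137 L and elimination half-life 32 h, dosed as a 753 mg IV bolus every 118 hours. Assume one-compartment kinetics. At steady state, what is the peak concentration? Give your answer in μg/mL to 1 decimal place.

6.0 μg/mL

τ/t½ = 118/32 ≈ 3.6875, so fraction remaining f = (1/2)^(118/32) ≈ 0.0776.
Accumulation ratio R = 1/(1 − f) ≈ 1/0.9224 ≈ 1.0841.
Single-dose peak C₀ = D/Vd = 753/137 ≈ 5.496 μg/mL.
Cmax,ss = C₀/(1 − f) ≈ 5.496/0.9224 ≈ 5.958 μg/mL.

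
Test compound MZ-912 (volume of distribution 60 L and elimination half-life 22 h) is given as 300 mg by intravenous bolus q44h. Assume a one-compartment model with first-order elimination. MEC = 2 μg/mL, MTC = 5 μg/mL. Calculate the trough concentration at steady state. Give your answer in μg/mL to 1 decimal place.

τ = 44 h = 2 half-lives, so f = (1/2)^2 = 0.25.
At steady state, R = 1/(1 − 0.25) = 4/3.
Single-dose peak C₀ = D/Vd = 300/60 = 5 μg/mL.
Steady-state peak Cmax,ss = C₀·R = 5 × 4/3 ≈ 6.667 μg/mL.
Steady-state trough Cmin,ss = Cmax,ss·f ≈ 6.667 × 0.25 ≈ 1.667 μg/mL.
Trough 1.7 μg/mL vs MEC 2 μg/mL: subtherapeutic.

1.7 μg/mL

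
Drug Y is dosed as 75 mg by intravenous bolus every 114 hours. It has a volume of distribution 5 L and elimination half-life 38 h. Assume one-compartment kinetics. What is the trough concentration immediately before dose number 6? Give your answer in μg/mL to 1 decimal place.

f = (1/2)^(τ/t½) = (1/2)^(114/38) ≈ 0.1250.
C₀ = D/Vd = 75/5 ≈ 15.000 μg/mL.
Before the 6th dose, 5 doses have been given. Superposition: Cmin = C₀·(f + f² + … + f^5).
≈ 15.000 × (0.1250 + 0.0156 + 0.0020 + 0.0002 + 0.0000) ≈ 15.000 × 0.1428 ≈ 2.142 μg/mL.

2.1 μg/mL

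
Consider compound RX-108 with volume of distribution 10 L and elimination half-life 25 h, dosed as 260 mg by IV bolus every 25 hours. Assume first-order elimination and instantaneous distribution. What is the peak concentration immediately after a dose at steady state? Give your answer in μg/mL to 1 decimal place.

τ = 25 h = 1 half-life, so f = (1/2)^1 = 0.5.
Accumulation ratio R = 1/(1 − f) = 1/0.5 = 2/1.
Single-dose peak C₀ = D/Vd = 260/10 = 26 μg/mL.
Steady-state peak Cmax,ss = C₀·R = 26 × 2/1 ≈ 52.000 μg/mL.

52.0 μg/mL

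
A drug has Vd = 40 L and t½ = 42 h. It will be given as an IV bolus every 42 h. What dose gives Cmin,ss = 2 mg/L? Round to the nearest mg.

τ/t½ = 42/42 ≈ 1, so f = (1/2)^(42/42) ≈ 0.500000.
Cmin,ss = (D/Vd)·f/(1−f), so D = Cmin,ss·Vd·(1−f)/f.
D = 2 × 40 × (1−f)/f ≈ 2 × 40 × 1.00000 ≈ 80.00 mg.

80 mg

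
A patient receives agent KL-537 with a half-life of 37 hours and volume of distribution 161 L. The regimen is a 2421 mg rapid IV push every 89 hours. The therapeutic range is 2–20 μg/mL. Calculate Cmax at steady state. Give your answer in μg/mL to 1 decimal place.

k = ln2/t½ = ln2/37 ≈ 0.018734 h⁻¹; fraction remaining f = e^(−kτ) = e^(−0.018734×89) ≈ 0.1888.
At steady state, accumulation factor R = 1/(1 − e^(−kτ)) ≈ 1.2327.
Each bolus raises the concentration by D/Vd = 2421/161 ≈ 15.037 μg/mL.
Steady-state peak Cmax,ss = C₀·R ≈ 15.037 × 1.2327 ≈ 18.536 μg/mL.
Peak 18.5 μg/mL vs MTC 20 μg/mL: below toxic threshold.

18.5 μg/mL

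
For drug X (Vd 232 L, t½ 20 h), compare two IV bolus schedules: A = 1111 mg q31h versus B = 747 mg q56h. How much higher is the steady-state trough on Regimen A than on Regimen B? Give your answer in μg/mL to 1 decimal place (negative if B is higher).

1.9 μg/mL

Regimen A: f = (1/2)^(31/20) ≈ 0.3415; Cmin,ss = (1111/232)·f/(1−f) ≈ 2.483 μg/mL.
Regimen B: f = (1/2)^(56/20) ≈ 0.1436; Cmin,ss = (747/232)·f/(1−f) ≈ 0.540 μg/mL.
Difference ≈ 2.483 − 0.540 ≈ 1.943 μg/mL.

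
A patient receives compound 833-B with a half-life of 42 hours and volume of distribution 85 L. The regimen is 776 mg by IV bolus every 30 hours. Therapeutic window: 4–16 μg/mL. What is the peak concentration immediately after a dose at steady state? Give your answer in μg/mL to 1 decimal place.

Over one 30-h interval, 30/42 ≈ 0.71429 half-lives elapse, leaving f ≈ 0.6095 of each dose.
Accumulation ratio R = 1/(1 − f) ≈ 1/0.3905 ≈ 2.5608.
Each bolus raises the concentration by D/Vd = 776/85 ≈ 9.129 μg/mL.
Steady-state peak Cmax,ss = C₀·R ≈ 9.129 × 2.5608 ≈ 23.378 μg/mL.
Peak 23.4 μg/mL vs MTC 16 μg/mL: exceeds toxic threshold.

23.4 μg/mL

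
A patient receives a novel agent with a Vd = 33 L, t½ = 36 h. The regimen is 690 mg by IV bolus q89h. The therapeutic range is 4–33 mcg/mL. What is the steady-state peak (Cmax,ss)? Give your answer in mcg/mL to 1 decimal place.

25.5 mcg/mL

τ/t½ = 89/36 ≈ 2.4722, so fraction remaining f = (1/2)^(89/36) ≈ 0.1802.
At steady state, accumulation factor R = 1/(1 − e^(−kτ)) ≈ 1.2198.
Each bolus raises the concentration by D/Vd = 690/33 ≈ 20.909 mcg/mL.
Steady-state peak Cmax,ss = C₀·R ≈ 20.909 × 1.2198 ≈ 25.505 mcg/mL.
Peak 25.5 mcg/mL vs MTC 33 mcg/mL: below toxic threshold.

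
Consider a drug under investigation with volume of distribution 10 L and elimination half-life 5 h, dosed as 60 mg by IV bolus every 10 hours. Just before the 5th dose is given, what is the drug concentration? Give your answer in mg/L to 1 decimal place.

2.0 mg/L

f = (1/2)^(τ/t½) = (1/2)^(10/5) ≈ 0.2500.
C₀ = D/Vd = 60/10 ≈ 6.000 mg/L.
Before the 5th dose, 4 doses have been given. Superposition: Cmin = C₀·(f + f² + … + f^4).
≈ 6.000 × (0.2500 + 0.0625 + 0.0156 + 0.0039) ≈ 6.000 × 0.3320 ≈ 1.992 mg/L.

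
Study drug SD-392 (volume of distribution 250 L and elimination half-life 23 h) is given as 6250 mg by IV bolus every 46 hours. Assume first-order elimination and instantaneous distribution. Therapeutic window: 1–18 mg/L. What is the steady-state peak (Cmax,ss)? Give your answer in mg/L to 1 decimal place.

τ = 46 h = 2 half-lives, so f = (1/2)^2 = 0.25.
Accumulation ratio R = 1/(1 − f) = 1/0.75 = 4/3.
Single-dose peak C₀ = D/Vd = 6250/250 = 25 mg/L.
Steady-state peak Cmax,ss = C₀·R = 25 × 4/3 ≈ 33.333 mg/L.
Peak 33.3 mg/L vs MTC 18 mg/L: exceeds toxic threshold.

33.3 mg/L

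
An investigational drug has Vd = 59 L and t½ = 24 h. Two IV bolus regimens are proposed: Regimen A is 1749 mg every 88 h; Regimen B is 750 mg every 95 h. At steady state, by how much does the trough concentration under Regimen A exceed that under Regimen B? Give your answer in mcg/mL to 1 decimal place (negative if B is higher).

Regimen A: f = (1/2)^(88/24) ≈ 0.0787; Cmin,ss = (1749/59)·f/(1−f) ≈ 2.532 mcg/mL.
Regimen B: f = (1/2)^(95/24) ≈ 0.0643; Cmin,ss = (750/59)·f/(1−f) ≈ 0.874 mcg/mL.
Difference ≈ 2.532 − 0.874 ≈ 1.658 mcg/mL.

1.7 mcg/mL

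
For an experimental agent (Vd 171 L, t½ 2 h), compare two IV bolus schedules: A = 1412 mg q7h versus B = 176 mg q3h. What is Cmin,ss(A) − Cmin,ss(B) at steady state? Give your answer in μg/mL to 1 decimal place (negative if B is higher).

0.2 μg/mL

Regimen A: f = (1/2)^(7/2) ≈ 0.0884; Cmin,ss = (1412/171)·f/(1−f) ≈ 0.801 μg/mL.
Regimen B: f = (1/2)^(3/2) ≈ 0.3536; Cmin,ss = (176/171)·f/(1−f) ≈ 0.563 μg/mL.
Difference ≈ 0.801 − 0.563 ≈ 0.238 μg/mL.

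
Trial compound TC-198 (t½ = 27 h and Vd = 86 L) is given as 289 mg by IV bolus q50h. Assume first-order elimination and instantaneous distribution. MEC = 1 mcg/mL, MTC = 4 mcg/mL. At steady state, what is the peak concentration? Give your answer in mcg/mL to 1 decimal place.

4.6 mcg/mL

Over one 50-h interval, 50/27 ≈ 1.8519 half-lives elapse, leaving f ≈ 0.2770 of each dose.
Accumulation ratio R = 1/(1 − f) ≈ 1/0.7230 ≈ 1.3831.
Single-dose peak C₀ = D/Vd = 289/86 ≈ 3.360 mcg/mL.
Steady-state peak Cmax,ss = C₀·R ≈ 3.360 × 1.3831 ≈ 4.647 mcg/mL.
Peak 4.6 mcg/mL vs MTC 4 mcg/mL: exceeds toxic threshold.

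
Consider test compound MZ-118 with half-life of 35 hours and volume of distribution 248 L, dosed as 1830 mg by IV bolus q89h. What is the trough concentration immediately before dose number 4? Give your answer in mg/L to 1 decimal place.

f = (1/2)^(τ/t½) = (1/2)^(89/35) ≈ 0.1716.
C₀ = D/Vd = 1830/248 ≈ 7.379 mg/L.
Before the 4th dose, 3 doses have been given. Superposition: Cmin = C₀·(f + f² + … + f^3).
≈ 7.379 × (0.1716 + 0.0294 + 0.0051) ≈ 7.379 × 0.2061 ≈ 1.521 mg/L.

1.5 mg/L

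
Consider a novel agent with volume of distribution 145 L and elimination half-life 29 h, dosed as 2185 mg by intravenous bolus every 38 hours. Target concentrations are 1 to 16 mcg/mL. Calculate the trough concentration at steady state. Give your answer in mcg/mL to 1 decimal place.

10.2 mcg/mL

k = ln2/t½ = ln2/29 ≈ 0.023902 h⁻¹; fraction remaining f = e^(−kτ) = e^(−0.023902×38) ≈ 0.4032.
Each bolus raises the concentration by D/Vd = 2185/145 ≈ 15.069 mcg/mL.
Steady-state trough Cmin,ss = C₀·f/(1−f) ≈ 15.069 × 0.4032/0.5968 ≈ 10.181 mcg/mL.
Trough 10.2 mcg/mL vs MEC 1 mcg/mL: adequate.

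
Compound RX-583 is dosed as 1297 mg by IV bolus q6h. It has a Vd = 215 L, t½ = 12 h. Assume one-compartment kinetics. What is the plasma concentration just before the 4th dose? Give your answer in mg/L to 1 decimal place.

9.4 mg/L

f = (1/2)^(τ/t½) = (1/2)^(6/12) ≈ 0.7071.
C₀ = D/Vd = 1297/215 ≈ 6.033 mg/L.
Before the 4th dose, 3 doses have been given. Superposition: Cmin = C₀·(f + f² + … + f^3).
≈ 6.033 × (0.7071 + 0.5000 + 0.3535) ≈ 6.033 × 1.5606 ≈ 9.415 mg/L.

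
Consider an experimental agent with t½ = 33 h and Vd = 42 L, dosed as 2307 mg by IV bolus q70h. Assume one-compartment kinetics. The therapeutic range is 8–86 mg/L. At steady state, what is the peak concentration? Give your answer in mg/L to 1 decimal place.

71.3 mg/L

Over one 70-h interval, 70/33 ≈ 2.1212 half-lives elapse, leaving f ≈ 0.2299 of each dose.
Accumulation ratio R = 1/(1 − f) ≈ 1/0.7701 ≈ 1.2985.
Each bolus raises the concentration by D/Vd = 2307/42 ≈ 54.929 mg/L.
Cmax,ss = C₀/(1 − f) ≈ 54.929/0.7701 ≈ 71.327 mg/L.
Peak 71.3 mg/L vs MTC 86 mg/L: below toxic threshold.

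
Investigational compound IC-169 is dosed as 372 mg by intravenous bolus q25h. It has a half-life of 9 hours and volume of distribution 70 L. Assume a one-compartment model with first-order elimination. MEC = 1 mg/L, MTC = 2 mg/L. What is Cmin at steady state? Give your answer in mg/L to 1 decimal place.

0.9 mg/L

τ/t½ = 25/9 ≈ 2.7778, so fraction remaining f = (1/2)^(25/9) ≈ 0.1458.
Accumulation ratio R = 1/(1 − f) ≈ 1/0.8542 ≈ 1.1707.
Each bolus raises the concentration by D/Vd = 372/70 ≈ 5.314 mg/L.
Cmax,ss = C₀/(1 − f) ≈ 5.314/0.8542 ≈ 6.221 mg/L.
One interval later, Cmin,ss = Cmax,ss·e^(−kτ) ≈ 6.221 × 0.1458 ≈ 0.907 mg/L.
Trough 0.9 mg/L vs MEC 1 mg/L: subtherapeutic.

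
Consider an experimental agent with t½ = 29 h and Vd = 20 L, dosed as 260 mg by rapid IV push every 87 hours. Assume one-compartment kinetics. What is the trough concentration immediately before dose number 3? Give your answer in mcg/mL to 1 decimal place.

f = (1/2)^(τ/t½) = (1/2)^(87/29) ≈ 0.1250.
C₀ = D/Vd = 260/20 ≈ 13.000 mcg/mL.
Before the 3rd dose, 2 doses have been given. Superposition: Cmin = C₀·(f + f²).
≈ 13.000 × (0.1250 + 0.0156) ≈ 13.000 × 0.1406 ≈ 1.828 mcg/mL.

1.8 mcg/mL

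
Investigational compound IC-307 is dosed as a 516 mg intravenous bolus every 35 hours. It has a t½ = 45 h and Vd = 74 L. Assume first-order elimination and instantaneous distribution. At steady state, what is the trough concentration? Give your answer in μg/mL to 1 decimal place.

9.8 μg/mL

Over one 35-h interval, 35/45 ≈ 0.77778 half-lives elapse, leaving f ≈ 0.5833 of each dose.
Each bolus raises the concentration by D/Vd = 516/74 ≈ 6.973 μg/mL.
Steady-state trough Cmin,ss = C₀·f/(1−f) ≈ 6.973 × 0.5833/0.4167 ≈ 9.761 μg/mL.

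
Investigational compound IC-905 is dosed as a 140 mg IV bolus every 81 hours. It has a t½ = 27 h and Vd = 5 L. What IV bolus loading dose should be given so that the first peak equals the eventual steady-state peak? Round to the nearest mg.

160 mg

f = (1/2)^(81/27) ≈ 0.125000; accumulation ratio R = 1/(1−f) ≈ 1.14286.
Loading dose to hit Cmax,ss on first dose: D_load = D_maint·R ≈ 140 × 1.14286 ≈ 160.00 mg.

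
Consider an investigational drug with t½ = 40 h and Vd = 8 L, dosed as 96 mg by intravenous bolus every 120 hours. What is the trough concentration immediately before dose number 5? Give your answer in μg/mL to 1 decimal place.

f = (1/2)^(τ/t½) = (1/2)^(120/40) ≈ 0.1250.
C₀ = D/Vd = 96/8 ≈ 12.000 μg/mL.
Before the 5th dose, 4 doses have been given. Superposition: Cmin = C₀·(f + f² + … + f^4).
≈ 12.000 × (0.1250 + 0.0156 + 0.0020 + 0.0002) ≈ 12.000 × 0.1428 ≈ 1.714 μg/mL.

1.7 μg/mL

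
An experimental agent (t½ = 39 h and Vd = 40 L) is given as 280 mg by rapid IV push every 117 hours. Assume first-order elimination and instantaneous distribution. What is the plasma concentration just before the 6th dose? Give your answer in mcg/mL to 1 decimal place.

1.0 mcg/mL

f = (1/2)^(τ/t½) = (1/2)^(117/39) ≈ 0.1250.
C₀ = D/Vd = 280/40 ≈ 7.000 mcg/mL.
Before the 6th dose, 5 doses have been given. Superposition: Cmin = C₀·(f + f² + … + f^5).
≈ 7.000 × (0.1250 + 0.0156 + 0.0020 + 0.0002 + 0.0000) ≈ 7.000 × 0.1428 ≈ 1.000 mcg/mL.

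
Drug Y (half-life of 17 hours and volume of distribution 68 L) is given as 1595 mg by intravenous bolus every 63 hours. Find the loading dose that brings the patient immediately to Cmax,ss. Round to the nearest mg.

f = (1/2)^(63/17) ≈ 0.076633; accumulation ratio R = 1/(1−f) ≈ 1.08299.
Loading dose to hit Cmax,ss on first dose: D_load = D_maint·R ≈ 1595 × 1.08299 ≈ 1727.37 mg.

1727 mg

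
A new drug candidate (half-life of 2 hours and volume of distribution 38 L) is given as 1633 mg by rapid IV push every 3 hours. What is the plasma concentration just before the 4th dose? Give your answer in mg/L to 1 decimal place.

f = (1/2)^(τ/t½) = (1/2)^(3/2) ≈ 0.3536.
C₀ = D/Vd = 1633/38 ≈ 42.974 mg/L.
Before the 4th dose, 3 doses have been given. Superposition: Cmin = C₀·(f + f² + … + f^3).
≈ 42.974 × (0.3536 + 0.1250 + 0.0442) ≈ 42.974 × 0.5228 ≈ 22.467 mg/L.

22.5 mg/L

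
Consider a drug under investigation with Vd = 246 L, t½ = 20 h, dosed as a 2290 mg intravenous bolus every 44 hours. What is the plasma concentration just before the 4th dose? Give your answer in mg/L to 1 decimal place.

f = (1/2)^(τ/t½) = (1/2)^(44/20) ≈ 0.2176.
C₀ = D/Vd = 2290/246 ≈ 9.309 mg/L.
Before the 4th dose, 3 doses have been given. Superposition: Cmin = C₀·(f + f² + … + f^3).
≈ 9.309 × (0.2176 + 0.0473 + 0.0103) ≈ 9.309 × 0.2752 ≈ 2.562 mg/L.

2.6 mg/L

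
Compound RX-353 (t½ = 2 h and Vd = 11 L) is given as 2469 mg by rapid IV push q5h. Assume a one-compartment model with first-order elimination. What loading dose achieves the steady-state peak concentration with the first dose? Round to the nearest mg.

2999 mg

f = (1/2)^(5/2) ≈ 0.176777; accumulation ratio R = 1/(1−f) ≈ 1.21474.
Loading dose to hit Cmax,ss on first dose: D_load = D_maint·R ≈ 2469 × 1.21474 ≈ 2999.19 mg.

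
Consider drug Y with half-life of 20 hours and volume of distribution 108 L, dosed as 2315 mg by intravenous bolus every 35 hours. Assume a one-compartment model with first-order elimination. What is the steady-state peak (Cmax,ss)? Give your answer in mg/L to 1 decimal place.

Over one 35-h interval, 35/20 ≈ 1.75 half-lives elapse, leaving f ≈ 0.2973 of each dose.
Accumulation ratio R = 1/(1 − f) ≈ 1/0.7027 ≈ 1.4231.
Each bolus raises the concentration by D/Vd = 2315/108 ≈ 21.435 mg/L.
Cmax,ss = C₀/(1 − f) ≈ 21.435/0.7027 ≈ 30.504 mg/L.

30.5 mg/L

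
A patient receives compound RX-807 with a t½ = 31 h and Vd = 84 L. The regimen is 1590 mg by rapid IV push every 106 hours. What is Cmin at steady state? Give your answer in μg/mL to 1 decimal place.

2.0 μg/mL

k = ln2/t½ = ln2/31 ≈ 0.022360 h⁻¹; fraction remaining f = e^(−kτ) = e^(−0.022360×106) ≈ 0.0935.
At steady state, accumulation factor R = 1/(1 − e^(−kτ)) ≈ 1.1031.
Each bolus raises the concentration by D/Vd = 1590/84 ≈ 18.929 μg/mL.
Steady-state peak Cmax,ss = C₀·R ≈ 18.929 × 1.1031 ≈ 20.881 μg/mL.
One interval later, Cmin,ss = Cmax,ss·e^(−kτ) ≈ 20.881 × 0.0935 ≈ 1.952 μg/mL.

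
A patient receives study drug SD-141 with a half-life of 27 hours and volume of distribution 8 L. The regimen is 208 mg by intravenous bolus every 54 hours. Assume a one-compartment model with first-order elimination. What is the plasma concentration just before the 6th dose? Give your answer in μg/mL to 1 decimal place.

8.7 μg/mL

f = (1/2)^(τ/t½) = (1/2)^(54/27) ≈ 0.2500.
C₀ = D/Vd = 208/8 ≈ 26.000 μg/mL.
Before the 6th dose, 5 doses have been given. Superposition: Cmin = C₀·(f + f² + … + f^5).
≈ 26.000 × (0.2500 + 0.0625 + 0.0156 + 0.0039 + 0.0010) ≈ 26.000 × 0.3330 ≈ 8.658 μg/mL.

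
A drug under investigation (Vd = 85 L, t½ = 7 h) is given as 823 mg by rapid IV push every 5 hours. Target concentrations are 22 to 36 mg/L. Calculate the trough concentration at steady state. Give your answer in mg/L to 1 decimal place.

15.1 mg/L

k = ln2/t½ = ln2/7 ≈ 0.099021 h⁻¹; fraction remaining f = e^(−kτ) = e^(−0.099021×5) ≈ 0.6095.
Each bolus raises the concentration by D/Vd = 823/85 ≈ 9.682 mg/L.
Steady-state trough Cmin,ss = C₀·f/(1−f) ≈ 9.682 × 0.6095/0.3905 ≈ 15.112 mg/L.
Trough 15.1 mg/L vs MEC 22 mg/L: subtherapeutic.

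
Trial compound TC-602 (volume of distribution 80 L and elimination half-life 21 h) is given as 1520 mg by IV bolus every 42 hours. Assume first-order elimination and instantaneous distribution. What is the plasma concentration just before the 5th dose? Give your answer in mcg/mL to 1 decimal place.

f = (1/2)^(τ/t½) = (1/2)^(42/21) ≈ 0.2500.
C₀ = D/Vd = 1520/80 ≈ 19.000 mcg/mL.
Before the 5th dose, 4 doses have been given. Superposition: Cmin = C₀·(f + f² + … + f^4).
≈ 19.000 × (0.2500 + 0.0625 + 0.0156 + 0.0039) ≈ 19.000 × 0.3320 ≈ 6.308 mcg/mL.

6.3 mcg/mL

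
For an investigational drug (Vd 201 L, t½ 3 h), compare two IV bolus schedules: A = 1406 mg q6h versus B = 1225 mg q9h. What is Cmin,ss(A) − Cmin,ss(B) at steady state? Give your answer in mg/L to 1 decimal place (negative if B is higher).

1.5 mg/L

Regimen A: f = (1/2)^(6/3) ≈ 0.2500; Cmin,ss = (1406/201)·f/(1−f) ≈ 2.332 mg/L.
Regimen B: f = (1/2)^(9/3) ≈ 0.1250; Cmin,ss = (1225/201)·f/(1−f) ≈ 0.871 mg/L.
Difference ≈ 2.332 − 0.871 ≈ 1.461 mg/L.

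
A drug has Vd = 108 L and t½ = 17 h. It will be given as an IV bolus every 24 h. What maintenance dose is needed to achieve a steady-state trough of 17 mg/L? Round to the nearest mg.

τ/t½ = 24/17 ≈ 1.4118, so f = (1/2)^(24/17) ≈ 0.375852.
Cmin,ss = (D/Vd)·f/(1−f), so D = Cmin,ss·Vd·(1−f)/f.
D = 17 × 108 × (1−f)/f ≈ 17 × 108 × 1.66062 ≈ 3048.90 mg.

3049 mg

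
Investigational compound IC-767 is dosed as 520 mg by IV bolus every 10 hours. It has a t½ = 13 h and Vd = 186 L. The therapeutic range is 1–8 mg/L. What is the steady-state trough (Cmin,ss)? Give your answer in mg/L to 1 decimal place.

4.0 mg/L

k = ln2/t½ = ln2/13 ≈ 0.053319 h⁻¹; fraction remaining f = e^(−kτ) = e^(−0.053319×10) ≈ 0.5867.
Each bolus raises the concentration by D/Vd = 520/186 ≈ 2.796 mg/L.
Steady-state trough Cmin,ss = C₀·f/(1−f) ≈ 2.796 × 0.5867/0.4133 ≈ 3.969 mg/L.
Trough 4.0 mg/L vs MEC 1 mg/L: adequate.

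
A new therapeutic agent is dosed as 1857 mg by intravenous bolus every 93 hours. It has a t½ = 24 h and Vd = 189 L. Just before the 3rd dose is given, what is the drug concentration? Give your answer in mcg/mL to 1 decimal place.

0.7 mcg/mL

f = (1/2)^(τ/t½) = (1/2)^(93/24) ≈ 0.0682.
C₀ = D/Vd = 1857/189 ≈ 9.825 mcg/mL.
Before the 3rd dose, 2 doses have been given. Superposition: Cmin = C₀·(f + f²).
≈ 9.825 × (0.0682 + 0.0047) ≈ 9.825 × 0.0729 ≈ 0.716 mcg/mL.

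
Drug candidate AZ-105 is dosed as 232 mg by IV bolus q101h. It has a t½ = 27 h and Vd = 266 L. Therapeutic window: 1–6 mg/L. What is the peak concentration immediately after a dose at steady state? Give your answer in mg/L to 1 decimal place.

0.9 mg/L

k = ln2/t½ = ln2/27 ≈ 0.025672 h⁻¹; fraction remaining f = e^(−kτ) = e^(−0.025672×101) ≈ 0.0748.
At steady state, accumulation factor R = 1/(1 − e^(−kτ)) ≈ 1.0808.
Single-dose peak C₀ = D/Vd = 232/266 ≈ 0.872 mg/L.
Steady-state peak Cmax,ss = C₀·R ≈ 0.872 × 1.0808 ≈ 0.942 mg/L.
Peak 0.9 mg/L vs MTC 6 mg/L: below toxic threshold.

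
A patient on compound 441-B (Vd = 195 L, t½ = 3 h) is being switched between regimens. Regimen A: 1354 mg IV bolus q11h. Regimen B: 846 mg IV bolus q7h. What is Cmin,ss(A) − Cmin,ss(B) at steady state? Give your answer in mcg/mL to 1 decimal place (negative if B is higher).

Regimen A: f = (1/2)^(11/3) ≈ 0.0787; Cmin,ss = (1354/195)·f/(1−f) ≈ 0.593 mcg/mL.
Regimen B: f = (1/2)^(7/3) ≈ 0.1984; Cmin,ss = (846/195)·f/(1−f) ≈ 1.074 mcg/mL.
Difference ≈ 0.593 − 1.074 ≈ -0.481 mcg/mL.

-0.5 mcg/mL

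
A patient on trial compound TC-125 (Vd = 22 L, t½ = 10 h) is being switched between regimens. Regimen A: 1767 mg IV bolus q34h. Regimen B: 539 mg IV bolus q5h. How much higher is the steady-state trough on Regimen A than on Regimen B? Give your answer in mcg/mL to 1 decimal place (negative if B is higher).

-50.7 mcg/mL

Regimen A: f = (1/2)^(34/10) ≈ 0.0947; Cmin,ss = (1767/22)·f/(1−f) ≈ 8.402 mcg/mL.
Regimen B: f = (1/2)^(5/10) ≈ 0.7071; Cmin,ss = (539/22)·f/(1−f) ≈ 59.146 mcg/mL.
Difference ≈ 8.402 − 59.146 ≈ -50.744 mcg/mL.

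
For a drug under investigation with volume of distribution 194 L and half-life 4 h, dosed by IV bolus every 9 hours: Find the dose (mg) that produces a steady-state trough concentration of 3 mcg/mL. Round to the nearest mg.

τ/t½ = 9/4 ≈ 2.25, so f = (1/2)^(9/4) ≈ 0.210224.
Cmin,ss = (D/Vd)·f/(1−f), so D = Cmin,ss·Vd·(1−f)/f.
D = 3 × 194 × (1−f)/f ≈ 3 × 194 × 3.75683 ≈ 2186.48 mg.

2186 mg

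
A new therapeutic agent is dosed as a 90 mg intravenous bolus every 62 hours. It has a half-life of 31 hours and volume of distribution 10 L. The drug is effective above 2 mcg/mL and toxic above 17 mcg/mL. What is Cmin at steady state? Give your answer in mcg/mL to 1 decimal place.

τ = 62 h = 2 half-lives, so f = (1/2)^2 = 0.25.
At steady state, R = 1/(1 − 0.25) = 4/3.
Single-dose peak C₀ = D/Vd = 90/10 = 9 mcg/mL.
Steady-state peak Cmax,ss = C₀·R = 9 × 4/3 ≈ 12.000 mcg/mL.
Steady-state trough Cmin,ss = Cmax,ss·f ≈ 12.000 × 0.25 ≈ 3.000 mcg/mL.
Trough 3.0 mcg/mL vs MEC 2 mcg/mL: adequate.

3.0 mcg/mL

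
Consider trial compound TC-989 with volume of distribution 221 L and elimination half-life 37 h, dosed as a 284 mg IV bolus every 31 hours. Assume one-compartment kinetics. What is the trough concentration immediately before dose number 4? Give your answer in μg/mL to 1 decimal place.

f = (1/2)^(τ/t½) = (1/2)^(31/37) ≈ 0.5595.
C₀ = D/Vd = 284/221 ≈ 1.285 μg/mL.
Before the 4th dose, 3 doses have been given. Superposition: Cmin = C₀·(f + f² + … + f^3).
≈ 1.285 × (0.5595 + 0.3130 + 0.1751) ≈ 1.285 × 1.0476 ≈ 1.346 μg/mL.

1.3 μg/mL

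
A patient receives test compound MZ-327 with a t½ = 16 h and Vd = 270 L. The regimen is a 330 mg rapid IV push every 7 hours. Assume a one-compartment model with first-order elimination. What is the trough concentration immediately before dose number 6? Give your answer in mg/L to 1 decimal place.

f = (1/2)^(τ/t½) = (1/2)^(7/16) ≈ 0.7384.
C₀ = D/Vd = 330/270 ≈ 1.222 mg/L.
Before the 6th dose, 5 doses have been given. Superposition: Cmin = C₀·(f + f² + … + f^5).
≈ 1.222 × (0.7384 + 0.5452 + 0.4026 + 0.2973 + 0.2195) ≈ 1.222 × 2.2030 ≈ 2.692 mg/L.

2.7 mg/L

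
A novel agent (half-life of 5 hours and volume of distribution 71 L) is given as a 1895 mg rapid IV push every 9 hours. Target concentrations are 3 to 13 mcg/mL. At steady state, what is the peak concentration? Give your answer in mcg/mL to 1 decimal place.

37.4 mcg/mL

k = ln2/t½ = ln2/5 ≈ 0.138629 h⁻¹; fraction remaining f = e^(−kτ) = e^(−0.138629×9) ≈ 0.2872.
At steady state, accumulation factor R = 1/(1 − e^(−kτ)) ≈ 1.4029.
Single-dose peak C₀ = D/Vd = 1895/71 ≈ 26.690 mcg/mL.
Cmax,ss = C₀/(1 − f) ≈ 26.690/0.7128 ≈ 37.444 mcg/mL.
Peak 37.4 mcg/mL vs MTC 13 mcg/mL: exceeds toxic threshold.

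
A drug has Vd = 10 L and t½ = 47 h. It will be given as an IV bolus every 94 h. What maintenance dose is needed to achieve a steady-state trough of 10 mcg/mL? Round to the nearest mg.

300 mg

τ/t½ = 94/47 ≈ 2, so f = (1/2)^(94/47) ≈ 0.250000.
Cmin,ss = (D/Vd)·f/(1−f), so D = Cmin,ss·Vd·(1−f)/f.
D = 10 × 10 × (1−f)/f ≈ 10 × 10 × 3.00000 ≈ 300.00 mg.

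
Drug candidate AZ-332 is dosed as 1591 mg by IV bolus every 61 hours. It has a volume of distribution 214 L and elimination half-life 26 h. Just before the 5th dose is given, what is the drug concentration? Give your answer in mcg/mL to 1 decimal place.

f = (1/2)^(τ/t½) = (1/2)^(61/26) ≈ 0.1967.
C₀ = D/Vd = 1591/214 ≈ 7.435 mcg/mL.
Before the 5th dose, 4 doses have been given. Superposition: Cmin = C₀·(f + f² + … + f^4).
≈ 7.435 × (0.1967 + 0.0387 + 0.0076 + 0.0015) ≈ 7.435 × 0.2445 ≈ 1.818 mcg/mL.

1.8 mcg/mL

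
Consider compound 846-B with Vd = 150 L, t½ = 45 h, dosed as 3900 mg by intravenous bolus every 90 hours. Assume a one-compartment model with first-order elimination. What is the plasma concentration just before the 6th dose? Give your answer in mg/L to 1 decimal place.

8.7 mg/L

f = (1/2)^(τ/t½) = (1/2)^(90/45) ≈ 0.2500.
C₀ = D/Vd = 3900/150 ≈ 26.000 mg/L.
Before the 6th dose, 5 doses have been given. Superposition: Cmin = C₀·(f + f² + … + f^5).
≈ 26.000 × (0.2500 + 0.0625 + 0.0156 + 0.0039 + 0.0010) ≈ 26.000 × 0.3330 ≈ 8.658 mg/L.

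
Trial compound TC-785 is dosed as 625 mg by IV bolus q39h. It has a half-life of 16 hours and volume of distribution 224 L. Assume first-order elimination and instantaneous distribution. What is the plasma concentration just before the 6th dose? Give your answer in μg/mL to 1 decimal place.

0.6 μg/mL

f = (1/2)^(τ/t½) = (1/2)^(39/16) ≈ 0.1846.
C₀ = D/Vd = 625/224 ≈ 2.790 μg/mL.
Before the 6th dose, 5 doses have been given. Superposition: Cmin = C₀·(f + f² + … + f^5).
≈ 2.790 × (0.1846 + 0.0341 + 0.0063 + 0.0012 + 0.0002) ≈ 2.790 × 0.2264 ≈ 0.632 μg/mL.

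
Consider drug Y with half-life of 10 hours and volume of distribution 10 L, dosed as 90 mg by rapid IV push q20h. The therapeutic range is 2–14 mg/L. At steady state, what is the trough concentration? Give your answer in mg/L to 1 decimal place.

3.0 mg/L

τ = 20 h = 2 half-lives, so f = (1/2)^2 = 0.25.
Accumulation ratio R = 1/(1 − f) = 1/0.75 = 4/3.
Single-dose peak C₀ = D/Vd = 90/10 = 9 mg/L.
Steady-state peak Cmax,ss = C₀·R = 9 × 4/3 ≈ 12.000 mg/L.
Steady-state trough Cmin,ss = Cmax,ss·f ≈ 12.000 × 0.25 ≈ 3.000 mg/L.
Trough 3.0 mg/L vs MEC 2 mg/L: adequate.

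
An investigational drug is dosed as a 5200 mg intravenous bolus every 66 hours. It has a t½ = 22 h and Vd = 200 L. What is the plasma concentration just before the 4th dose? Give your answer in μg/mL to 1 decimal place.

f = (1/2)^(τ/t½) = (1/2)^(66/22) ≈ 0.1250.
C₀ = D/Vd = 5200/200 ≈ 26.000 μg/mL.
Before the 4th dose, 3 doses have been given. Superposition: Cmin = C₀·(f + f² + … + f^3).
≈ 26.000 × (0.1250 + 0.0156 + 0.0020) ≈ 26.000 × 0.1426 ≈ 3.708 μg/mL.

3.7 μg/mL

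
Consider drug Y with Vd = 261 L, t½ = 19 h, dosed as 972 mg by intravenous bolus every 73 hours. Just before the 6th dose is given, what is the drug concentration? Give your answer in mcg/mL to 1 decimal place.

0.3 mcg/mL

f = (1/2)^(τ/t½) = (1/2)^(73/19) ≈ 0.0697.
C₀ = D/Vd = 972/261 ≈ 3.724 mcg/mL.
Before the 6th dose, 5 doses have been given. Superposition: Cmin = C₀·(f + f² + … + f^5).
≈ 3.724 × (0.0697 + 0.0049 + 0.0003 + 0.0000 + 0.0000) ≈ 3.724 × 0.0749 ≈ 0.279 mcg/mL.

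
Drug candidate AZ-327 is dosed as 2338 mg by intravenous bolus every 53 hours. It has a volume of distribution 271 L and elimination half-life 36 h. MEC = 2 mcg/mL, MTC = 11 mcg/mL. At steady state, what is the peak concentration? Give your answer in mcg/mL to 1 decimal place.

τ/t½ = 53/36 ≈ 1.4722, so fraction remaining f = (1/2)^(53/36) ≈ 0.3604.
Accumulation ratio R = 1/(1 − f) ≈ 1/0.6396 ≈ 1.5635.
Each bolus raises the concentration by D/Vd = 2338/271 ≈ 8.627 mcg/mL.
Steady-state peak Cmax,ss = C₀·R ≈ 8.627 × 1.5635 ≈ 13.488 mcg/mL.
Peak 13.5 mcg/mL vs MTC 11 mcg/mL: exceeds toxic threshold.

13.5 mcg/mL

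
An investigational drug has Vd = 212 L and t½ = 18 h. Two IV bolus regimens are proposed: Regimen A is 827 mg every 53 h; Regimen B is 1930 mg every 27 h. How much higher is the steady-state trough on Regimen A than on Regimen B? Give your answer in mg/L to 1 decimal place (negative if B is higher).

-4.4 mg/L

Regimen A: f = (1/2)^(53/18) ≈ 0.1299; Cmin,ss = (827/212)·f/(1−f) ≈ 0.582 mg/L.
Regimen B: f = (1/2)^(27/18) ≈ 0.3536; Cmin,ss = (1930/212)·f/(1−f) ≈ 4.980 mg/L.
Difference ≈ 0.582 − 4.980 ≈ -4.398 mg/L.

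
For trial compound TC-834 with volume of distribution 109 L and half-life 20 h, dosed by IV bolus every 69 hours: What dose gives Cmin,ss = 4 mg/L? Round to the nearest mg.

4329 mg

τ/t½ = 69/20 ≈ 3.45, so f = (1/2)^(69/20) ≈ 0.091505.
Cmin,ss = (D/Vd)·f/(1−f), so D = Cmin,ss·Vd·(1−f)/f.
D = 4 × 109 × (1−f)/f ≈ 4 × 109 × 9.92836 ≈ 4328.76 mg.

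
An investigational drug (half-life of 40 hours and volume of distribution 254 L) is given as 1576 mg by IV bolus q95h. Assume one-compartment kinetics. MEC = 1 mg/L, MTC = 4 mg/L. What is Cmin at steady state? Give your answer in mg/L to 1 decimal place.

τ/t½ = 95/40 ≈ 2.375, so fraction remaining f = (1/2)^(95/40) ≈ 0.1928.
At steady state, accumulation factor R = 1/(1 − e^(−kτ)) ≈ 1.2389.
Each bolus raises the concentration by D/Vd = 1576/254 ≈ 6.205 mg/L.
Cmax,ss = C₀/(1 − f) ≈ 6.205/0.8072 ≈ 7.687 mg/L.
Steady-state trough Cmin,ss = Cmax,ss·f ≈ 7.687 × 0.1928 ≈ 1.482 mg/L.
Trough 1.5 mg/L vs MEC 1 mg/L: adequate.

1.5 mg/L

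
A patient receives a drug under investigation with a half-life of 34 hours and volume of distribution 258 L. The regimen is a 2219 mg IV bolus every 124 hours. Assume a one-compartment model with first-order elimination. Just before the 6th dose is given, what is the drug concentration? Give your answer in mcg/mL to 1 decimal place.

0.7 mcg/mL

f = (1/2)^(τ/t½) = (1/2)^(124/34) ≈ 0.0798.
C₀ = D/Vd = 2219/258 ≈ 8.601 mcg/mL.
Before the 6th dose, 5 doses have been given. Superposition: Cmin = C₀·(f + f² + … + f^5).
≈ 8.601 × (0.0798 + 0.0064 + 0.0005 + 0.0000 + 0.0000) ≈ 8.601 × 0.0867 ≈ 0.746 mcg/mL.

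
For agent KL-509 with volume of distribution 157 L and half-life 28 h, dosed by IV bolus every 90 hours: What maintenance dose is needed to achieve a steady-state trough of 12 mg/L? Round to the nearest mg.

τ/t½ = 90/28 ≈ 3.2143, so f = (1/2)^(90/28) ≈ 0.107747.
Cmin,ss = (D/Vd)·f/(1−f), so D = Cmin,ss·Vd·(1−f)/f.
D = 12 × 157 × (1−f)/f ≈ 12 × 157 × 8.28100 ≈ 15601.40 mg.

15601 mg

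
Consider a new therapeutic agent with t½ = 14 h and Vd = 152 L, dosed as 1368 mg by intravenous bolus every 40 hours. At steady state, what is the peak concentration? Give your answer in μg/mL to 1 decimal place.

10.4 μg/mL

k = ln2/t½ = ln2/14 ≈ 0.049511 h⁻¹; fraction remaining f = e^(−kτ) = e^(−0.049511×40) ≈ 0.1380.
Accumulation ratio R = 1/(1 − f) ≈ 1/0.8620 ≈ 1.1601.
Single-dose peak C₀ = D/Vd = 1368/152 ≈ 9.000 μg/mL.
Cmax,ss = C₀/(1 − f) ≈ 9.000/0.8620 ≈ 10.441 μg/mL.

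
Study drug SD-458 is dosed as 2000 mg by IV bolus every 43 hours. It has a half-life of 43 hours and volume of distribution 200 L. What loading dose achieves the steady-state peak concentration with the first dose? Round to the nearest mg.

f = (1/2)^(43/43) ≈ 0.500000; accumulation ratio R = 1/(1−f) ≈ 2.00000.
Loading dose to hit Cmax,ss on first dose: D_load = D_maint·R ≈ 2000 × 2.00000 ≈ 4000.00 mg.

4000 mg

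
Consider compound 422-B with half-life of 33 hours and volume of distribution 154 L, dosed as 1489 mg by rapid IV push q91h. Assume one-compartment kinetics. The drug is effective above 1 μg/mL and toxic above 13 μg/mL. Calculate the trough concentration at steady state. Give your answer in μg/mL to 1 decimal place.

1.7 μg/mL

Over one 91-h interval, 91/33 ≈ 2.7576 half-lives elapse, leaving f ≈ 0.1479 of each dose.
Each bolus raises the concentration by D/Vd = 1489/154 ≈ 9.669 μg/mL.
Steady-state trough Cmin,ss = C₀·f/(1−f) ≈ 9.669 × 0.1479/0.8521 ≈ 1.678 μg/mL.
Trough 1.7 μg/mL vs MEC 1 μg/mL: adequate.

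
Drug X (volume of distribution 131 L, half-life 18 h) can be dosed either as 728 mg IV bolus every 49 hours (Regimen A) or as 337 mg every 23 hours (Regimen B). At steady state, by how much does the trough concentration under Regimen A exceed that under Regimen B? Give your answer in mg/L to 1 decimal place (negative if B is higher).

Regimen A: f = (1/2)^(49/18) ≈ 0.1515; Cmin,ss = (728/131)·f/(1−f) ≈ 0.992 mg/L.
Regimen B: f = (1/2)^(23/18) ≈ 0.4124; Cmin,ss = (337/131)·f/(1−f) ≈ 1.805 mg/L.
Difference ≈ 0.992 − 1.805 ≈ -0.813 mg/L.

-0.8 mg/L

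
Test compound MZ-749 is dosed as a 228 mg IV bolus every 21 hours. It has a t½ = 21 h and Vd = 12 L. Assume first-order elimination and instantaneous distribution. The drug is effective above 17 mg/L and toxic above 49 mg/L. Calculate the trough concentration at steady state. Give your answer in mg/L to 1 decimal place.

τ = 21 h = 1 half-life, so f = (1/2)^1 = 0.5.
At steady state, R = 1/(1 − 0.5) = 2/1.
Single-dose peak C₀ = D/Vd = 228/12 = 19 mg/L.
Steady-state peak Cmax,ss = C₀·R = 19 × 2/1 ≈ 38.000 mg/L.
Steady-state trough Cmin,ss = Cmax,ss·f ≈ 38.000 × 0.5 ≈ 19.000 mg/L.
Trough 19.0 mg/L vs MEC 17 mg/L: adequate.

19.0 mg/L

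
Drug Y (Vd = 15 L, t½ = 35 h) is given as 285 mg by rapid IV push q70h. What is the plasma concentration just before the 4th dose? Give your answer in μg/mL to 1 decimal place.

6.2 μg/mL

f = (1/2)^(τ/t½) = (1/2)^(70/35) ≈ 0.2500.
C₀ = D/Vd = 285/15 ≈ 19.000 μg/mL.
Before the 4th dose, 3 doses have been given. Superposition: Cmin = C₀·(f + f² + … + f^3).
≈ 19.000 × (0.2500 + 0.0625 + 0.0156) ≈ 19.000 × 0.3281 ≈ 6.234 μg/mL.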